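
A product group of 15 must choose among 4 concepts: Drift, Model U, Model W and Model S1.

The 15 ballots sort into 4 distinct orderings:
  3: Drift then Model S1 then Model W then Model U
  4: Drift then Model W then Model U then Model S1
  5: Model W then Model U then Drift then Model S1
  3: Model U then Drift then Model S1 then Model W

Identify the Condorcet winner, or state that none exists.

none

Check each pair by majority over 15 ballots:
Drift vs Model U: Model U, 8–7.
Drift–Model W: Drift 10–5.
Drift vs Model S1: Drift, 15–0.
Model U–Model W: Model W 12–3.
Model U vs Model S1: Model U, 12–3.
Model W vs Model S1: Model W, 9–6.
Each design drops at least one matchup (Drift loses to Model U; Model U loses to Model W; Model W loses to Drift; Model S1 loses to Drift); the cycle Drift → Model W → Model U → Drift rules out a Condorcet winner.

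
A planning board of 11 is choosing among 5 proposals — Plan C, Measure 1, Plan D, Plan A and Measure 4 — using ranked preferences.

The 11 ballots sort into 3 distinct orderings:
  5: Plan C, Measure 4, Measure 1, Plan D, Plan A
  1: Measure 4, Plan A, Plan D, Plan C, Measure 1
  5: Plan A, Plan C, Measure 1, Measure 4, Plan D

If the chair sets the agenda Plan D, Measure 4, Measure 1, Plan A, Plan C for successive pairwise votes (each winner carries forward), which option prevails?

Round 1: Plan D vs Measure 4 — 0–11, Measure 4 advances.
Round 2: Measure 4 vs Measure 1 — 6–5, Measure 4 advances.
Round 3: Measure 4 vs Plan A — 6–5, Measure 4 advances.
Round 4: Measure 4 vs Plan C — 1–10, Plan C advances.
The agenda winner is Plan C.

Plan C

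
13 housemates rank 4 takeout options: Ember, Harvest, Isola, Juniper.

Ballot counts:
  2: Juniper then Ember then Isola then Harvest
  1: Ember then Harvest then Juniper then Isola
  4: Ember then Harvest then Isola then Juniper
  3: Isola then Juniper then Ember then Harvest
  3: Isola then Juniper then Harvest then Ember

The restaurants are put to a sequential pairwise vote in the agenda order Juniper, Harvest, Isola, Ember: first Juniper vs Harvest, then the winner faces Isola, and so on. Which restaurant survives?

Round 1: Juniper vs Harvest — 8–5, Juniper advances.
Round 2: Juniper vs Isola — 3–10, Isola advances.
Round 3: Isola vs Ember — 6–7, Ember advances.
Ember survives the agenda.

Ember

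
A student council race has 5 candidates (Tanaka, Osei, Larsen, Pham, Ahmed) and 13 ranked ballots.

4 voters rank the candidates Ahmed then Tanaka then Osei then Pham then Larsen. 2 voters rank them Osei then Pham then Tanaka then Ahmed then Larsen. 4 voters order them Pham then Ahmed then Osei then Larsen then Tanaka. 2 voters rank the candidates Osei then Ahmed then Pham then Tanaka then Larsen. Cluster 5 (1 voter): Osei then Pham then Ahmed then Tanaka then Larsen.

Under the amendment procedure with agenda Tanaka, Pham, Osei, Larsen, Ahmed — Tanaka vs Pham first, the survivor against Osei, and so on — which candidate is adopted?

Round 1: Tanaka vs Pham — 4–9, Pham advances.
Round 2: Pham vs Osei — 4–9, Osei advances.
Round 3: Osei vs Larsen — 13–0, Osei advances.
Round 4: Osei vs Ahmed — 5–8, Ahmed advances.
The agenda winner is Ahmed.

Ahmed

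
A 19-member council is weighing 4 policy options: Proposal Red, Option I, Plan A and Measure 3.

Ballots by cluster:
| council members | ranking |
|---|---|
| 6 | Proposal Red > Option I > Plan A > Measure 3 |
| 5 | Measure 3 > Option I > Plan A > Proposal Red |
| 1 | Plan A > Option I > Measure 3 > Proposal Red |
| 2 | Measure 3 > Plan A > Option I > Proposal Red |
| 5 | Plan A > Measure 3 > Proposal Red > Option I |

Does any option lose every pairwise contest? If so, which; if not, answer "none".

none

Pairwise majorities:
Proposal Red vs Option I: Proposal Red wins 11–8.
Proposal Red–Plan A: Plan A 13–6.
Proposal Red vs Measure 3: Measure 3 wins 13–6.
Option I vs Plan A: Option I, 11–8.
Option I vs Measure 3: 7 to 12, Measure 3.
Plan A–Measure 3: Plan A 12–7.
Each option has at least one pairwise win (Proposal Red beats Option I; Option I beats Plan A; Plan A beats Proposal Red; Measure 3 beats Proposal Red) — no Condorcet loser.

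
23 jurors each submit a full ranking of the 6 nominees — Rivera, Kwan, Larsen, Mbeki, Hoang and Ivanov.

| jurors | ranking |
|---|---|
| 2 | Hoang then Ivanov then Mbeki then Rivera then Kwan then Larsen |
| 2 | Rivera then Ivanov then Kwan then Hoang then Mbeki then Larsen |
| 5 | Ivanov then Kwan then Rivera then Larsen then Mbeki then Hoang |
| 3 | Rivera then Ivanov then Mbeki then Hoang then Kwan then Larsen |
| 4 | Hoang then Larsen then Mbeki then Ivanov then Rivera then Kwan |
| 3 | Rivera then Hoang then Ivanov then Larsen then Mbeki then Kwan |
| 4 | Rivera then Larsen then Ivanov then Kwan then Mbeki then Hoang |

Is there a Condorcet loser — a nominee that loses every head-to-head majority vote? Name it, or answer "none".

Pairwise majorities:
Rivera vs Kwan: 2+2+3+4+3+4 = 18 for Rivera, 5 for Kwan — Rivera by 18–5.
Rivera vs Larsen: 2+2+5+3+3+4 = 19 for Rivera, 4 for Larsen — Rivera by 19–4.
Rivera vs Mbeki: 2+5+3+3+4 = 17 for Rivera, 6 for Mbeki — Rivera by 17–6.
Rivera vs Hoang: 2+5+3+3+4 = 17 for Rivera, 6 for Hoang — Rivera by 17–6.
Rivera vs Ivanov: Rivera, 12–11.
Kwan vs Larsen: Kwan wins 12–11.
Kwan vs Mbeki: 2+5+4 = 11 for Kwan, 12 for Mbeki — Mbeki by 12–11.
Kwan vs Hoang: 2+5+4 = 11 for Kwan, 12 for Hoang — Hoang by 12–11.
Kwan vs Ivanov: Ivanov wins 23–0.
Larsen vs Mbeki: Larsen, 16–7.
Larsen vs Hoang: 9 to 14, Hoang.
Larsen vs Ivanov: 4+4 = 8 for Larsen, 15 for Ivanov — Ivanov by 15–8.
Mbeki vs Hoang: Mbeki wins 12–11.
Mbeki vs Ivanov: 4 for Mbeki, 19 for Ivanov — Ivanov by 19–4.
Hoang vs Ivanov: 2+4+3 = 9 for Hoang, 14 for Ivanov — Ivanov by 14–9.
No nominee is winless: Rivera beats Kwan; Kwan beats Larsen; Larsen beats Mbeki; Mbeki beats Kwan; Hoang beats Kwan; Ivanov beats Kwan. There is no Condorcet loser.

none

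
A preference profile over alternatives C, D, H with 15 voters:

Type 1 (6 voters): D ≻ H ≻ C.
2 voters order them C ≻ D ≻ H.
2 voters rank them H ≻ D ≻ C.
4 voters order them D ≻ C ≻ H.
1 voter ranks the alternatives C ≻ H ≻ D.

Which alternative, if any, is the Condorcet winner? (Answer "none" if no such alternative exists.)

D

Head-to-head results (15 voters):
C vs D: D wins 12–3.
C–H: H 8–7.
D–H: D 12–3.
D beats each of C, H — D is the Condorcet winner.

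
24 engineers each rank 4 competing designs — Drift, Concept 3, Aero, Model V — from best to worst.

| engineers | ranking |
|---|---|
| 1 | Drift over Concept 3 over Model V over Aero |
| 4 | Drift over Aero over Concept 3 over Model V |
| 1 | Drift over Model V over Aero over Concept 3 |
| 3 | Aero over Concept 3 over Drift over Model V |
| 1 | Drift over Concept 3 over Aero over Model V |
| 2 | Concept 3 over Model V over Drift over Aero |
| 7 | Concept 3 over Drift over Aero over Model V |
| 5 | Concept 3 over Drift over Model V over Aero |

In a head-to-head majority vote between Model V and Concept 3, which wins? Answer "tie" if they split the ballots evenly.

Ballots ranking Model V above Concept 3: 1.
Ballots ranking Concept 3 above Model V: 24 − 1 = 23.
Concept 3 wins the head-to-head 23–1.

Concept 3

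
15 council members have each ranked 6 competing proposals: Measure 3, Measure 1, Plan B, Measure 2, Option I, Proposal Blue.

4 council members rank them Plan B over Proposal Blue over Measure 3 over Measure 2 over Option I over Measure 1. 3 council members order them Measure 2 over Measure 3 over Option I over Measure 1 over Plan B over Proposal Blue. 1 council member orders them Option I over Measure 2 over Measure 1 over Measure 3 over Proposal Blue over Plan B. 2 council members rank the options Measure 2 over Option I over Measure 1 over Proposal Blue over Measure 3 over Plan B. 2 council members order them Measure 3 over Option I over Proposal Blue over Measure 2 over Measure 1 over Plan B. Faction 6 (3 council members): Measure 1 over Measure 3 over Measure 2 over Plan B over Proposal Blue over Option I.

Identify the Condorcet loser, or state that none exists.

Head-to-head results (15 council members):
Measure 3 vs Measure 1: Measure 3, 9–6.
Measure 3 vs Plan B: 3+1+2+2+3 = 11 for Measure 3, 4 for Plan B — Measure 3 by 11–4.
Measure 3 vs Measure 2: Measure 3 wins 9–6.
Measure 3–Option I: Measure 3 12–3.
Measure 3–Proposal Blue: Measure 3 9–6.
Measure 1 vs Plan B: Measure 1 wins 11–4.
Measure 1 vs Measure 2: 3 to 12, Measure 2.
Measure 1 vs Option I: Measure 1 preferred on 3 ballots; Option I wins 12–3.
Measure 1 vs Proposal Blue: Measure 1 wins 9–6.
Plan B vs Measure 2: 4 to 11, Measure 2.
Plan B–Option I: Option I 8–7.
Plan B vs Proposal Blue: Plan B, 10–5.
Measure 2 vs Option I: Measure 2 is ranked higher on 4+3+2+3 = 12 ballots, Option I on 3. Measure 2 wins 12–3.
Measure 2 vs Proposal Blue: Measure 2 wins 9–6.
Option I vs Proposal Blue: Option I preferred on 3+1+2+2 = 8 ballots; Option I wins 8–7.
Only Proposal Blue has no wins; Proposal Blue is the Condorcet loser.

Proposal Blue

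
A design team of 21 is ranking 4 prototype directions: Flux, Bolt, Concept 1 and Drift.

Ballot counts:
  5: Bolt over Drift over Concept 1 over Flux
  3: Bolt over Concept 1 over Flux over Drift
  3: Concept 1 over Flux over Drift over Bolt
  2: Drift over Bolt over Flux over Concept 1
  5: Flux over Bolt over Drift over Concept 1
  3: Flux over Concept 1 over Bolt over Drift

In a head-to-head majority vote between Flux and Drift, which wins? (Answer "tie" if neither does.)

Ballots ranking Flux above Drift: 3 + 3 + 5 + 3 = 14.
Ballots ranking Drift above Flux: 21 − 14 = 7.
Flux wins the head-to-head 14–7.

Flux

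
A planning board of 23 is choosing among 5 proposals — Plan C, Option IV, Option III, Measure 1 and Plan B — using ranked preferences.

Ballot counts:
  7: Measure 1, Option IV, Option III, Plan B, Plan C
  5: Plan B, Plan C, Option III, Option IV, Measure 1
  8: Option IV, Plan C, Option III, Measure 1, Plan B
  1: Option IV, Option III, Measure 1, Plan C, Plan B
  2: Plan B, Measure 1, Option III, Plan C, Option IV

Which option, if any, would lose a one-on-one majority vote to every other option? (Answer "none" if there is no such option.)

Pairwise majorities:
Plan C vs Option IV: Option IV, 16–7.
Plan C vs Option III: Plan C is ranked higher on 5+8 = 13 ballots, Option III on 10. Plan C wins 13–10.
Plan C–Measure 1: Plan C 13–10.
Plan C vs Plan B: 9 to 14, Plan B.
Option IV vs Option III: Option IV preferred on 7+8+1 = 16 ballots; Option IV wins 16–7.
Option IV vs Measure 1: 14 to 9, Option IV.
Option IV vs Plan B: Option IV preferred on 7+8+1 = 16 ballots; Option IV wins 16–7.
Option III–Measure 1: Option III 14–9.
Option III–Plan B: Option III 16–7.
Measure 1 vs Plan B: Measure 1 is ranked higher on 7+8+1 = 16 ballots, Plan B on 7. Measure 1 wins 16–7.
Every option wins at least one matchup (Plan C beats Option III; Option IV beats Plan C; Option III beats Measure 1; Measure 1 beats Plan B; Plan B beats Plan C), so there is no Condorcet loser.

none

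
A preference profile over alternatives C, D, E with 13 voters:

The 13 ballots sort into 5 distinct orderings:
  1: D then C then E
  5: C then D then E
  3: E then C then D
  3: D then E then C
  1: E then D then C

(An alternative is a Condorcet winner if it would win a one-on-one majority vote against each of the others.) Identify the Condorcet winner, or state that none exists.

Head-to-head results (13 voters):
C vs D: C is ranked higher on 5+3 = 8 ballots, D on 5. C wins 8–5.
C vs E: C preferred on 1+5 = 6 ballots; E wins 7–6.
D vs E: D is ranked higher on 1+5+3 = 9 ballots, E on 4. D wins 9–4.
Every alternative loses at least once (C loses to E; D loses to C; E loses to D). The majority relation contains the cycle C → D → E → C, so there is no Condorcet winner.

none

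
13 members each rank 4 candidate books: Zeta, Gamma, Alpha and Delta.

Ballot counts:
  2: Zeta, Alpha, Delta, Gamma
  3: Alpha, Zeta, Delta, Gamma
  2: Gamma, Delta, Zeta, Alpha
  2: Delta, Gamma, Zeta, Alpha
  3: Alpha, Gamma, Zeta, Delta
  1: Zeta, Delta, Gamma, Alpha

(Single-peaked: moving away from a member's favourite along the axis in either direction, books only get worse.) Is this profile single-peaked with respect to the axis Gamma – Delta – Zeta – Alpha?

Axis positions: Gamma=1, Delta=2, Zeta=3, Alpha=4.
Cluster 1 (peak Zeta at position 3): ranking walks positions 3-4-2-1, expanding outward from the peak — single-peaked.
Cluster 2 (peak Alpha at position 4): ranking walks positions 4-3-2-1, expanding outward from the peak — single-peaked.
Cluster 3 (peak Gamma at position 1): ranking walks positions 1-2-3-4, expanding outward from the peak — single-peaked.
Cluster 4 (peak Delta at position 2): ranking walks positions 2-1-3-4, expanding outward from the peak — single-peaked.
Cluster 5: ranking walks positions 4-1-3-2; Gamma is ranked above Zeta even though Zeta lies between Gamma and the peak Alpha on the axis — preferences dip and rise again. Not single-peaked.
Cluster 6 (peak Zeta at position 3): ranking walks positions 3-2-1-4, expanding outward from the peak — single-peaked.
Cluster 5 violates single-peakedness, so the profile is not single-peaked on this axis.

no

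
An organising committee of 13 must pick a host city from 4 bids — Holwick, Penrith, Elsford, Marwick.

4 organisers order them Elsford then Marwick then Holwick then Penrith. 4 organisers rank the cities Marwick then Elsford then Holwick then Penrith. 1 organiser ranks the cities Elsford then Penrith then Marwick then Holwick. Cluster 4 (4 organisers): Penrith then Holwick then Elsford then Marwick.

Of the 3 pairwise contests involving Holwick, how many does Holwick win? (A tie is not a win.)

1

Holwick against each rival (13 organisers):
Holwick vs Penrith: Holwick, 8–5.
Holwick vs Elsford: 4 for Holwick, 9 for Elsford — Elsford by 9–4.
Holwick–Marwick: Marwick 9–4.
Holwick beats Penrith; loses to Elsford, Marwick — 1 pairwise win.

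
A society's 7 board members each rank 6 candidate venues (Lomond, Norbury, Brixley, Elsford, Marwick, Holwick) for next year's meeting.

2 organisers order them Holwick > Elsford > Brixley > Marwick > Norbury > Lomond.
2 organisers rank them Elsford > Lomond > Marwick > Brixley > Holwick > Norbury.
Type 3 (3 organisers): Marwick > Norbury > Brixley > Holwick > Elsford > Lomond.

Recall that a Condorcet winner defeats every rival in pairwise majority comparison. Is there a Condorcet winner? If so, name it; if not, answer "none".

none

Pairwise majorities:
Lomond vs Norbury: Lomond is ranked higher on 2 ballots, Norbury on 5. Norbury wins 5–2.
Lomond vs Brixley: Lomond is ranked higher on 2 ballots, Brixley on 5. Brixley wins 5–2.
Lomond vs Elsford: Lomond is ranked higher on 0 ballots, Elsford on 7. Elsford wins 7–0.
Lomond vs Marwick: Lomond preferred on 2 ballots; Marwick wins 5–2.
Lomond vs Holwick: Lomond preferred on 2 ballots; Holwick wins 5–2.
Norbury vs Brixley: 3 to 4, Brixley.
Norbury vs Elsford: 3 to 4, Elsford.
Norbury vs Marwick: Norbury is ranked higher on 0 ballots, Marwick on 7. Marwick wins 7–0.
Norbury vs Holwick: 3 to 4, Holwick.
Brixley vs Elsford: 3 to 4, Elsford.
Brixley vs Marwick: Brixley is ranked higher on 2 ballots, Marwick on 5. Marwick wins 5–2.
Brixley vs Holwick: 5 to 2, Brixley.
Elsford vs Marwick: 2+2 = 4 for Elsford, 3 for Marwick — Elsford by 4–3.
Elsford vs Holwick: Elsford preferred on 2 ballots; Holwick wins 5–2.
Marwick vs Holwick: 5 to 2, Marwick.
No city is unbeaten: Lomond loses to Norbury; Norbury loses to Brixley; Brixley loses to Elsford; Elsford loses to Holwick; Marwick loses to Elsford; Holwick loses to Brixley. In particular Brixley beats Holwick beats Elsford beats Brixley is a majority cycle — no Condorcet winner exists.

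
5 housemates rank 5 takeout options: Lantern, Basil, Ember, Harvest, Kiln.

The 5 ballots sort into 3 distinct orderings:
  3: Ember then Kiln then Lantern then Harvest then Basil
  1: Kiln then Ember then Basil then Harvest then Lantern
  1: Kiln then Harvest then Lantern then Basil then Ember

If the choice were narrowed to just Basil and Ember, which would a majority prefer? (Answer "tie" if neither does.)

Ember

Ballots ranking Basil above Ember: 1.
Ballots ranking Ember above Basil: 5 − 1 = 4.
Ember wins the head-to-head 4–1.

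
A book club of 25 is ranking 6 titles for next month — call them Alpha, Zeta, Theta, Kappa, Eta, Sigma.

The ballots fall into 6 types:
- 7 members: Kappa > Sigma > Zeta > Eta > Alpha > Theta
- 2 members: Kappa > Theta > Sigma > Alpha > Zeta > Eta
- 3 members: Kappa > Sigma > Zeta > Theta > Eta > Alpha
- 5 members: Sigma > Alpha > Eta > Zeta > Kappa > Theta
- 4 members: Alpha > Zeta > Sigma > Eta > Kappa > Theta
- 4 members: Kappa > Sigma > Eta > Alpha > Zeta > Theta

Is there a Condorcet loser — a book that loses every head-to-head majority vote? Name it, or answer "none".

Pairwise majorities:
Alpha vs Zeta: Alpha, 15–10.
Alpha vs Theta: Alpha wins 20–5.
Alpha vs Kappa: 9 to 16, Kappa.
Alpha vs Eta: Eta wins 14–11.
Alpha vs Sigma: Sigma wins 21–4.
Zeta vs Theta: 23 to 2, Zeta.
Zeta vs Kappa: 9 to 16, Kappa.
Zeta vs Eta: Zeta wins 16–9.
Zeta vs Sigma: Sigma wins 21–4.
Theta vs Kappa: Kappa wins 25–0.
Theta–Eta: Eta 20–5.
Theta vs Sigma: Sigma wins 23–2.
Kappa vs Eta: Kappa is ranked higher on 7+2+3+4 = 16 ballots, Eta on 9. Kappa wins 16–9.
Kappa vs Sigma: Kappa wins 16–9.
Eta vs Sigma: Eta preferred on 0 ballots; Sigma wins 25–0.
Theta loses to every other book — it is the Condorcet loser.

Theta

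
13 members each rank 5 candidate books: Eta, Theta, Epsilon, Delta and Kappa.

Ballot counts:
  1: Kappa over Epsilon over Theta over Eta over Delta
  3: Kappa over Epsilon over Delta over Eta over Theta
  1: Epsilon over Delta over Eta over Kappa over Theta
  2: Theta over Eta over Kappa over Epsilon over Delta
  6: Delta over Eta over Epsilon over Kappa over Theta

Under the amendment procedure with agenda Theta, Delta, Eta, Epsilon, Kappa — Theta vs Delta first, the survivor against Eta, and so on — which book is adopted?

Round 1: Theta vs Delta — 3–10, Delta advances.
Round 2: Delta vs Eta — 10–3, Delta advances.
Round 3: Delta vs Epsilon — 6–7, Epsilon advances.
Round 4: Epsilon vs Kappa — 7–6, Epsilon advances.
The agenda winner is Epsilon.

Epsilon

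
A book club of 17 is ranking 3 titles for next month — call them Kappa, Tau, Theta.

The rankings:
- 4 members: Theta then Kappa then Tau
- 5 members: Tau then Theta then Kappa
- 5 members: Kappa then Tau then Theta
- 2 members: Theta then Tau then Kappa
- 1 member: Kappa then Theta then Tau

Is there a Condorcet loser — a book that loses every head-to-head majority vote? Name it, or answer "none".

Pairwise majorities:
Kappa vs Tau: 10 to 7, Kappa.
Kappa vs Theta: 5+1 = 6 for Kappa, 11 for Theta — Theta by 11–6.
Tau vs Theta: 10 to 7, Tau.
No book is winless: Kappa beats Tau; Tau beats Theta; Theta beats Kappa. There is no Condorcet loser.

none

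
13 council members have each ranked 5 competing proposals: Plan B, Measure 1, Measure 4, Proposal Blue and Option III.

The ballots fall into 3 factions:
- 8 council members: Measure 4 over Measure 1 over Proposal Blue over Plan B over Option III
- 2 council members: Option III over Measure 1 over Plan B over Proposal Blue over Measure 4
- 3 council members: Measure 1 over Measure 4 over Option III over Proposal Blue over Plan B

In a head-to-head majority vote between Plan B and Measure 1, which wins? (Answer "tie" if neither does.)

No ballot ranks Plan B above Measure 1: 0.
Ballots ranking Measure 1 above Plan B: 13 − 0 = 13.
Measure 1 wins the head-to-head 13–0.

Measure 1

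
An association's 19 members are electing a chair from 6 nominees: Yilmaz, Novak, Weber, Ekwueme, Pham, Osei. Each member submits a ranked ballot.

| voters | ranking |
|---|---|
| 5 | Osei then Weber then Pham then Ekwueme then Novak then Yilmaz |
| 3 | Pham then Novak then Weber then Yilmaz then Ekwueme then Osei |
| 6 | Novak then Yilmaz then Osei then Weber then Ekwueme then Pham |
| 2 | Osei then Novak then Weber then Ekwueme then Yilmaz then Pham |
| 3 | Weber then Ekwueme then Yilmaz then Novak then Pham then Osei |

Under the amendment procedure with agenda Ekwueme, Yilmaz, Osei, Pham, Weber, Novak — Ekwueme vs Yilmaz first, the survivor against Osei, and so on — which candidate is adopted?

Novak

Round 1: Ekwueme vs Yilmaz — 10–9, Ekwueme advances.
Round 2: Ekwueme vs Osei — 6–13, Osei advances.
Round 3: Osei vs Pham — 13–6, Osei advances.
Round 4: Osei vs Weber — 13–6, Osei advances.
Round 5: Osei vs Novak — 7–12, Novak advances.
Novak survives the agenda.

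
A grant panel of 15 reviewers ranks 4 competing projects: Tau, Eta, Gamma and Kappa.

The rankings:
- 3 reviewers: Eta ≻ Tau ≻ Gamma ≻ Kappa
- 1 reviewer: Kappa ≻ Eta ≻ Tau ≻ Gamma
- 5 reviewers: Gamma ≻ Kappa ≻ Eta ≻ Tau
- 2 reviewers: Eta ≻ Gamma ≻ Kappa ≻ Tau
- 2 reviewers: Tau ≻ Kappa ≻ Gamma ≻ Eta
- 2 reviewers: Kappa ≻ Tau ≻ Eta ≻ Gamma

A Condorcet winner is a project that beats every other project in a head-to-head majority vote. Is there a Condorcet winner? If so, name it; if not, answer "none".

Head-to-head results (15 reviewers):
Tau vs Eta: 2+2 = 4 for Tau, 11 for Eta — Eta by 11–4.
Tau vs Gamma: 8 to 7, Tau.
Tau vs Kappa: Tau is ranked higher on 3+2 = 5 ballots, Kappa on 10. Kappa wins 10–5.
Eta vs Gamma: Eta is ranked higher on 3+1+2+2 = 8 ballots, Gamma on 7. Eta wins 8–7.
Eta vs Kappa: Eta is ranked higher on 3+2 = 5 ballots, Kappa on 10. Kappa wins 10–5.
Gamma vs Kappa: Gamma is ranked higher on 3+5+2 = 10 ballots, Kappa on 5. Gamma wins 10–5.
Each project drops at least one matchup (Tau loses to Eta; Eta loses to Kappa; Gamma loses to Tau; Kappa loses to Gamma); the cycle Tau beats Gamma beats Kappa beats Tau rules out a Condorcet winner.

none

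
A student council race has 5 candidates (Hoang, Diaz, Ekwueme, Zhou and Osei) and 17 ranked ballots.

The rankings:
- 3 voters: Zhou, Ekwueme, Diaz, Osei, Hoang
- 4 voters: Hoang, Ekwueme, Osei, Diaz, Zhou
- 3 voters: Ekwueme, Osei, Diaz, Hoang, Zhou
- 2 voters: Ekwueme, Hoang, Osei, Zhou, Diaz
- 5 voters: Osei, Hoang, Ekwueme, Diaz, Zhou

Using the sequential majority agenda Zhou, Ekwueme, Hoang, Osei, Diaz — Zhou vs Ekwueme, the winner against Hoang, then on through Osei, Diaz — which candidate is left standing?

Round 1: Zhou vs Ekwueme — 3–14, Ekwueme advances.
Round 2: Ekwueme vs Hoang — 8–9, Hoang advances.
Round 3: Hoang vs Osei — 6–11, Osei advances.
Round 4: Osei vs Diaz — 14–3, Osei advances.
The agenda winner is Osei.

Osei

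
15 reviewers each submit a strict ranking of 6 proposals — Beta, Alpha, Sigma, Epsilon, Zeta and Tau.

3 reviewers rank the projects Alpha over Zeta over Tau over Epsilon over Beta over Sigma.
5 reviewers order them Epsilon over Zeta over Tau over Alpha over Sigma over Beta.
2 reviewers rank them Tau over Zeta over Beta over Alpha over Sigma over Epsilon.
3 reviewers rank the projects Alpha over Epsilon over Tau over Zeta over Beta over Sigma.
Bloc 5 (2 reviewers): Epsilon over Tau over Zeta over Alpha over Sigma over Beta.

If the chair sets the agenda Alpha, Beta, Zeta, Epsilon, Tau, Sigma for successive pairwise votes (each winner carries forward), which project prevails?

Round 1: Alpha vs Beta — 13–2, Alpha advances.
Round 2: Alpha vs Zeta — 6–9, Zeta advances.
Round 3: Zeta vs Epsilon — 5–10, Epsilon advances.
Round 4: Epsilon vs Tau — 10–5, Epsilon advances.
Round 5: Epsilon vs Sigma — 13–2, Epsilon advances.
The agenda winner is Epsilon.

Epsilon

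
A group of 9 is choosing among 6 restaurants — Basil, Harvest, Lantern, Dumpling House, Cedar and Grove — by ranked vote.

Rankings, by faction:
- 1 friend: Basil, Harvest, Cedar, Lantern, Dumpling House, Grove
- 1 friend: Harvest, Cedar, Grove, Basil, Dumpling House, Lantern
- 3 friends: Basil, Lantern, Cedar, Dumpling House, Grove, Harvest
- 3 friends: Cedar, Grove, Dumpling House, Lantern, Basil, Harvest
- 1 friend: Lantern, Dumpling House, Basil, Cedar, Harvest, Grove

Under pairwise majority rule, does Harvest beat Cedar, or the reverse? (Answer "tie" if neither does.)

Cedar

Ballots ranking Harvest above Cedar: 1 + 1 = 2.
Ballots ranking Cedar above Harvest: 9 − 2 = 7.
Cedar wins the head-to-head 7–2.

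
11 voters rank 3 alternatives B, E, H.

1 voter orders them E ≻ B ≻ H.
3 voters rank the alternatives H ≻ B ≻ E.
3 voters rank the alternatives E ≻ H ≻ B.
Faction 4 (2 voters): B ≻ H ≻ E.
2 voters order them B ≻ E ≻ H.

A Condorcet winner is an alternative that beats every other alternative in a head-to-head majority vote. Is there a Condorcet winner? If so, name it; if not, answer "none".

none

Check each pair by majority over 11 ballots:
B vs E: B wins 7–4.
B vs H: H wins 6–5.
E vs H: E, 6–5.
Every alternative loses at least once (B loses to H; E loses to B; H loses to E). The majority relation contains the cycle B → E → H → B, so there is no Condorcet winner.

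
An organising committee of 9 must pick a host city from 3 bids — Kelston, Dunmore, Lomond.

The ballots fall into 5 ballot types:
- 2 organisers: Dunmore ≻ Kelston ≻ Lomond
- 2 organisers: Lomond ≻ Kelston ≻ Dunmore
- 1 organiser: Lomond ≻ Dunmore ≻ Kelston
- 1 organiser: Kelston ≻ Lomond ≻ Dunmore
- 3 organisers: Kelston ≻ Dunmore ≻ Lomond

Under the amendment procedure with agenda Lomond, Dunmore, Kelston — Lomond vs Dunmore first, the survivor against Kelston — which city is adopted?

Round 1: Lomond vs Dunmore — 4–5, Dunmore advances.
Round 2: Dunmore vs Kelston — 3–6, Kelston advances.
Kelston survives the agenda.

Kelston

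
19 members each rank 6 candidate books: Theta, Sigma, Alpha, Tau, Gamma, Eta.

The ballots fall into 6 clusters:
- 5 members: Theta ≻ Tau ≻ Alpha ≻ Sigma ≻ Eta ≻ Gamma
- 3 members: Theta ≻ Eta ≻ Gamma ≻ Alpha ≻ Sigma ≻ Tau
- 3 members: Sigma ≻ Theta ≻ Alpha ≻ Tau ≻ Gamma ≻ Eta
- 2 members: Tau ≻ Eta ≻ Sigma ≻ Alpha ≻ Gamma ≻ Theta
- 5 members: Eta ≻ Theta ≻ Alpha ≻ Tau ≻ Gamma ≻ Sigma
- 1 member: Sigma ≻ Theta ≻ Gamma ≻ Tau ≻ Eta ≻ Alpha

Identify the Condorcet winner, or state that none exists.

Theta

Head-to-head results (19 members):
Theta vs Sigma: Theta, 13–6.
Theta–Alpha: Theta 17–2.
Theta–Tau: Theta 17–2.
Theta vs Gamma: Theta wins 17–2.
Theta–Eta: Theta 12–7.
Sigma–Alpha: Alpha 13–6.
Sigma–Tau: Tau 12–7.
Sigma vs Gamma: Sigma, 11–8.
Sigma vs Eta: Eta wins 10–9.
Alpha vs Tau: Alpha, 11–8.
Alpha vs Gamma: Alpha wins 15–4.
Alpha–Eta: Eta 11–8.
Tau–Gamma: Tau 15–4.
Tau vs Eta: Tau wins 11–8.
Gamma vs Eta: Eta wins 15–4.
Theta beats each of Sigma, Alpha, Tau, Gamma, Eta — Theta is the Condorcet winner.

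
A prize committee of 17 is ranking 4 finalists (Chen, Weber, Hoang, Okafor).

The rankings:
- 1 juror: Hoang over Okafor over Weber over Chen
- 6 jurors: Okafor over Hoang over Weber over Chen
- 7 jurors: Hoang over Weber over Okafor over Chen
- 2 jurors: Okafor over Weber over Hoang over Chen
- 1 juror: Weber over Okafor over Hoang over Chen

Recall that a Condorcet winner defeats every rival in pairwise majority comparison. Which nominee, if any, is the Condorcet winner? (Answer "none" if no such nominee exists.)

Okafor

Check each pair by majority over 17 ballots:
Chen vs Weber: Weber, 17–0.
Chen vs Hoang: Hoang, 17–0.
Chen vs Okafor: Okafor wins 17–0.
Weber–Hoang: Hoang 14–3.
Weber vs Okafor: Okafor, 9–8.
Hoang–Okafor: Okafor 9–8.
Okafor defeats every rival head-to-head and is the Condorcet winner.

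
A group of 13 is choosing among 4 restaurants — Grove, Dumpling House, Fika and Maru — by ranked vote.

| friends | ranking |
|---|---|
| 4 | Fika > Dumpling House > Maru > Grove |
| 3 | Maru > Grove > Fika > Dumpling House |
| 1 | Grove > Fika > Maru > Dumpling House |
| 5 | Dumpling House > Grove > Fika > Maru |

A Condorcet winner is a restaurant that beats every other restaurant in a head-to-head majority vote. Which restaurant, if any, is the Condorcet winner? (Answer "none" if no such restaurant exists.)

none

Pairwise majorities:
Grove vs Dumpling House: 4 to 9, Dumpling House.
Grove vs Fika: 9 to 4, Grove.
Grove vs Maru: Grove is ranked higher on 1+5 = 6 ballots, Maru on 7. Maru wins 7–6.
Dumpling House vs Fika: Dumpling House preferred on 5 ballots; Fika wins 8–5.
Dumpling House vs Maru: 4+5 = 9 for Dumpling House, 4 for Maru — Dumpling House by 9–4.
Fika vs Maru: 10 to 3, Fika.
Each restaurant drops at least one matchup (Grove loses to Dumpling House; Dumpling House loses to Fika; Fika loses to Grove; Maru loses to Dumpling House); the cycle Grove → Fika → Dumpling House → Grove rules out a Condorcet winner.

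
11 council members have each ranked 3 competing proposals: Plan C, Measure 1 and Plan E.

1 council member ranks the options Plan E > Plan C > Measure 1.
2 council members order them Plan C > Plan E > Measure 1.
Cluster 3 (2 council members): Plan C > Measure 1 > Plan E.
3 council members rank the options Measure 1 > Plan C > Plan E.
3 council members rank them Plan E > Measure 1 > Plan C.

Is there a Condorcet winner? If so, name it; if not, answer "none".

Pairwise majorities:
Plan C vs Measure 1: 1+2+2 = 5 for Plan C, 6 for Measure 1 — Measure 1 by 6–5.
Plan C vs Plan E: 2+2+3 = 7 for Plan C, 4 for Plan E — Plan C by 7–4.
Measure 1 vs Plan E: 2+3 = 5 for Measure 1, 6 for Plan E — Plan E by 6–5.
Every option loses at least once (Plan C loses to Measure 1; Measure 1 loses to Plan E; Plan E loses to Plan C). The majority relation contains the cycle Plan C → Plan E → Measure 1 → Plan C, so there is no Condorcet winner.

none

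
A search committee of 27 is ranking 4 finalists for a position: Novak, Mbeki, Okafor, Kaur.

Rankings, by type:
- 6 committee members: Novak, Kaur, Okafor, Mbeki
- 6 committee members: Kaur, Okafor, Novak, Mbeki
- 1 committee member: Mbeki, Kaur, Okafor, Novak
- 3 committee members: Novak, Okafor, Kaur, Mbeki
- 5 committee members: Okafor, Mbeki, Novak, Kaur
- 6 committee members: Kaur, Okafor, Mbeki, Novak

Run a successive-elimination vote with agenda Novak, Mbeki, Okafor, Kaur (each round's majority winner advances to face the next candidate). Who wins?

Round 1: Novak vs Mbeki — 15–12, Novak advances.
Round 2: Novak vs Okafor — 9–18, Okafor advances.
Round 3: Okafor vs Kaur — 8–19, Kaur advances.
Kaur survives the agenda.

Kaur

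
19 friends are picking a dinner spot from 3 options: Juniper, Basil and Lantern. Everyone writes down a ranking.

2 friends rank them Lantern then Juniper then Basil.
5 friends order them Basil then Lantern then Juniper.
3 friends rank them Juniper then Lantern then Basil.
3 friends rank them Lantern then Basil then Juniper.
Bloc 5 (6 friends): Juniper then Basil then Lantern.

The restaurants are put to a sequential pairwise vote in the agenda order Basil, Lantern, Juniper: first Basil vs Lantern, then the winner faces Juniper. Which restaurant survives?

Round 1: Basil vs Lantern — 11–8, Basil advances.
Round 2: Basil vs Juniper — 8–11, Juniper advances.
The agenda winner is Juniper.

Juniper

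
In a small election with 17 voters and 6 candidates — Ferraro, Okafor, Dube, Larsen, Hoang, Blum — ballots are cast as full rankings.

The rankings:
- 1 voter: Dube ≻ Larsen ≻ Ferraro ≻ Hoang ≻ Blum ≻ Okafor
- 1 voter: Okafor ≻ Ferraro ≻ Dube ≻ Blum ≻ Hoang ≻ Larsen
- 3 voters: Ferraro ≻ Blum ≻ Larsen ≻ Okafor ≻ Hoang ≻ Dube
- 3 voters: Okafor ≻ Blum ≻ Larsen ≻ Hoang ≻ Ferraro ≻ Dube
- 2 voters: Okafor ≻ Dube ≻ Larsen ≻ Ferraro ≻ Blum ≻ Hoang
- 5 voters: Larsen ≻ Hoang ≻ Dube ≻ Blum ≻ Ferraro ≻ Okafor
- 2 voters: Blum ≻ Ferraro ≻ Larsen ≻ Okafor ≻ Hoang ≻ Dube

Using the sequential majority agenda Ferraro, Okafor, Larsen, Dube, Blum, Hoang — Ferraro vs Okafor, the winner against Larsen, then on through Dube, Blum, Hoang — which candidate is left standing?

Round 1: Ferraro vs Okafor — 11–6, Ferraro advances.
Round 2: Ferraro vs Larsen — 6–11, Larsen advances.
Round 3: Larsen vs Dube — 13–4, Larsen advances.
Round 4: Larsen vs Blum — 8–9, Blum advances.
Round 5: Blum vs Hoang — 11–6, Blum advances.
Blum survives the agenda.

Blum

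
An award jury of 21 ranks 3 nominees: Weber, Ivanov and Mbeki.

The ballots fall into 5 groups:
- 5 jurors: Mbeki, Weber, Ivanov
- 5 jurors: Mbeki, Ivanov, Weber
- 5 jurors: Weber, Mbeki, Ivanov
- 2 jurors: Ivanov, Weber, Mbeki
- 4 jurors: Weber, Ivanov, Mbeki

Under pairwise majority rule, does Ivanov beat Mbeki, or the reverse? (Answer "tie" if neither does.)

Ballots ranking Ivanov above Mbeki: 2 + 4 = 6.
Ballots ranking Mbeki above Ivanov: 21 − 6 = 15.
Mbeki wins the head-to-head 15–6.

Mbeki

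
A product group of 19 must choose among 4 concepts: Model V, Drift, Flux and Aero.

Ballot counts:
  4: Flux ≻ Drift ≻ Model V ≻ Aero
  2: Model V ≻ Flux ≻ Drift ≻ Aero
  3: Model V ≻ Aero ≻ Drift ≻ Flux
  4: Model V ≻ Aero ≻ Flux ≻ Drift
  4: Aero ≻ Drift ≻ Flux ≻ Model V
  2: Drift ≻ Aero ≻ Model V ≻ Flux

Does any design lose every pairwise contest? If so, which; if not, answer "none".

Head-to-head results (19 engineers):
Model V vs Drift: Drift, 10–9.
Model V vs Flux: Model V wins 11–8.
Model V vs Aero: 4+2+3+4 = 13 for Model V, 6 for Aero — Model V by 13–6.
Drift vs Flux: 3+4+2 = 9 for Drift, 10 for Flux — Flux by 10–9.
Drift vs Aero: Aero, 11–8.
Flux vs Aero: Aero, 13–6.
No design is winless: Model V beats Flux; Drift beats Model V; Flux beats Drift; Aero beats Drift. There is no Condorcet loser.

none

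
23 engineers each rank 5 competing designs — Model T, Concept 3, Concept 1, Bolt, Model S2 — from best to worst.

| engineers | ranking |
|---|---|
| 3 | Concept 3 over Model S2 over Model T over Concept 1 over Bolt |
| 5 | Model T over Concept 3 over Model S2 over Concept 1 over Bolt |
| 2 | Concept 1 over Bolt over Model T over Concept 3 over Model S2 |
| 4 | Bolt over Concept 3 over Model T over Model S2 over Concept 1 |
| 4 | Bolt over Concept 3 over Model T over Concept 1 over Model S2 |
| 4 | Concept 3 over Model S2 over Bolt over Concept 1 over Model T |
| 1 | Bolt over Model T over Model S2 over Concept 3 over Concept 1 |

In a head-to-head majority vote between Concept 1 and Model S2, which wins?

Model S2

Ballots ranking Concept 1 above Model S2: 2 + 4 = 6.
Ballots ranking Model S2 above Concept 1: 23 − 6 = 17.
Model S2 wins the head-to-head 17–6.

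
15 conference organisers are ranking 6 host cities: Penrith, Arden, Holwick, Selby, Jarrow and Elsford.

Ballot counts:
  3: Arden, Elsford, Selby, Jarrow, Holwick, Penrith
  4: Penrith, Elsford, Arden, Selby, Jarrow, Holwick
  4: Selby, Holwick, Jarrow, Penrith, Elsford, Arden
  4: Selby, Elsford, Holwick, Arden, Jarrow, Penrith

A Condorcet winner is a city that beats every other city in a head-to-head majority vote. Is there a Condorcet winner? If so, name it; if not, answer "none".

Check each pair by majority over 15 ballots:
Penrith vs Arden: 4+4 = 8 for Penrith, 7 for Arden — Penrith by 8–7.
Penrith vs Holwick: 4 for Penrith, 11 for Holwick — Holwick by 11–4.
Penrith vs Selby: Penrith preferred on 4 ballots; Selby wins 11–4.
Penrith vs Jarrow: Penrith preferred on 4 ballots; Jarrow wins 11–4.
Penrith vs Elsford: 8 to 7, Penrith.
Arden vs Holwick: Arden preferred on 3+4 = 7 ballots; Holwick wins 8–7.
Arden vs Selby: 3+4 = 7 for Arden, 8 for Selby — Selby by 8–7.
Arden vs Jarrow: Arden preferred on 3+4+4 = 11 ballots; Arden wins 11–4.
Arden vs Elsford: 3 for Arden, 12 for Elsford — Elsford by 12–3.
Holwick vs Selby: 0 for Holwick, 15 for Selby — Selby by 15–0.
Holwick vs Jarrow: Holwick preferred on 4+4 = 8 ballots; Holwick wins 8–7.
Holwick vs Elsford: Holwick is ranked higher on 4 ballots, Elsford on 11. Elsford wins 11–4.
Selby vs Jarrow: Selby preferred on 3+4+4+4 = 15 ballots; Selby wins 15–0.
Selby vs Elsford: 8 to 7, Selby.
Jarrow vs Elsford: 4 for Jarrow, 11 for Elsford — Elsford by 11–4.
Selby wins every pairwise contest, so Selby is the Condorcet winner.

Selby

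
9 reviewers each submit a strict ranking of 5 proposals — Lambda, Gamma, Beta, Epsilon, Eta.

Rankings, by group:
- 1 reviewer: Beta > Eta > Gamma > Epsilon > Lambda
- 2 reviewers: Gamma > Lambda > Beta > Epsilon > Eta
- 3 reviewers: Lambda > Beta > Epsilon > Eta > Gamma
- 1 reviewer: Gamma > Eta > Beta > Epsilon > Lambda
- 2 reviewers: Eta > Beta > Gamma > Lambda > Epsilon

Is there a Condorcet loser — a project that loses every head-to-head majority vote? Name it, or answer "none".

none

Head-to-head results (9 reviewers):
Lambda vs Gamma: 3 for Lambda, 6 for Gamma — Gamma by 6–3.
Lambda vs Beta: Lambda wins 5–4.
Lambda vs Epsilon: Lambda wins 7–2.
Lambda vs Eta: Lambda, 5–4.
Gamma–Beta: Beta 6–3.
Gamma vs Epsilon: Gamma preferred on 1+2+1+2 = 6 ballots; Gamma wins 6–3.
Gamma vs Eta: 2+1 = 3 for Gamma, 6 for Eta — Eta by 6–3.
Beta vs Epsilon: Beta is ranked higher on 1+2+3+1+2 = 9 ballots, Epsilon on 0. Beta wins 9–0.
Beta vs Eta: Beta preferred on 1+2+3 = 6 ballots; Beta wins 6–3.
Epsilon vs Eta: 2+3 = 5 for Epsilon, 4 for Eta — Epsilon by 5–4.
Each project has at least one pairwise win (Lambda beats Beta; Gamma beats Lambda; Beta beats Gamma; Epsilon beats Eta; Eta beats Gamma) — no Condorcet loser.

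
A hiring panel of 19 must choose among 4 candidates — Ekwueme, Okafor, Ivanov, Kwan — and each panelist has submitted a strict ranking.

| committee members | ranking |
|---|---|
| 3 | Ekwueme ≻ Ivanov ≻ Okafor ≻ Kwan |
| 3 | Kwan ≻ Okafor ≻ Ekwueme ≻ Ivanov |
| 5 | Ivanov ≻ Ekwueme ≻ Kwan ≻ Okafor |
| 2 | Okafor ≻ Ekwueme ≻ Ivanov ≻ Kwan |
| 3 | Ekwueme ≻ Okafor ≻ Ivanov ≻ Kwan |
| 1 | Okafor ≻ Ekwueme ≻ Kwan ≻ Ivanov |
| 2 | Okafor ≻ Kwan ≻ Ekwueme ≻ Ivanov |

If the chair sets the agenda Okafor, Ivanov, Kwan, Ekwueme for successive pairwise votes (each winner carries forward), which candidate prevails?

Round 1: Okafor vs Ivanov — 11–8, Okafor advances.
Round 2: Okafor vs Kwan — 11–8, Okafor advances.
Round 3: Okafor vs Ekwueme — 8–11, Ekwueme advances.
Ekwueme survives the agenda.

Ekwueme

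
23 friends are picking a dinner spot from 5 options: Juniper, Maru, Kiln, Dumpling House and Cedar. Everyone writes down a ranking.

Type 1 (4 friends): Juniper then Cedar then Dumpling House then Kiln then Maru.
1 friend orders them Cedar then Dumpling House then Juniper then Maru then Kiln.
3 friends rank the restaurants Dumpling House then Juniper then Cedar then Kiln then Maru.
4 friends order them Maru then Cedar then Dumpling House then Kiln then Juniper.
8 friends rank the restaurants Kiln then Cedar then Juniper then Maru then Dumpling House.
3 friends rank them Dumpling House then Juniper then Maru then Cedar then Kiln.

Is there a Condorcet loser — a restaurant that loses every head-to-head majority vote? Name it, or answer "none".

Pairwise majorities:
Juniper vs Maru: 4+1+3+8+3 = 19 for Juniper, 4 for Maru — Juniper by 19–4.
Juniper vs Kiln: Juniper is ranked higher on 4+1+3+3 = 11 ballots, Kiln on 12. Kiln wins 12–11.
Juniper vs Dumpling House: 12 to 11, Juniper.
Juniper vs Cedar: Cedar, 13–10.
Maru vs Kiln: Kiln wins 15–8.
Maru–Dumpling House: Maru 12–11.
Maru vs Cedar: Cedar wins 16–7.
Kiln–Dumpling House: Dumpling House 15–8.
Kiln vs Cedar: Cedar, 15–8.
Dumpling House vs Cedar: 3+3 = 6 for Dumpling House, 17 for Cedar — Cedar by 17–6.
No restaurant is winless: Juniper beats Maru; Maru beats Dumpling House; Kiln beats Juniper; Dumpling House beats Kiln; Cedar beats Juniper. There is no Condorcet loser.

none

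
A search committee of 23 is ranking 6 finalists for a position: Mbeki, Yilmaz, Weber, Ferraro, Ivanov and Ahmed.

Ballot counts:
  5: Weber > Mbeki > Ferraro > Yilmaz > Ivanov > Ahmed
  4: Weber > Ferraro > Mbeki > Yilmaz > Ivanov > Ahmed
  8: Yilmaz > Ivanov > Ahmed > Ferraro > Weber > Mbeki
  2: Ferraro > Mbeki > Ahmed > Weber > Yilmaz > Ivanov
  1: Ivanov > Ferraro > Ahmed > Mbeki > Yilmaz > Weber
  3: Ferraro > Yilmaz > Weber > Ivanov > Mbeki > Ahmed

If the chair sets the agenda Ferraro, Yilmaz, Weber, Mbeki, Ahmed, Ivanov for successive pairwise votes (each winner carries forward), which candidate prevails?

Round 1: Ferraro vs Yilmaz — 15–8, Ferraro advances.
Round 2: Ferraro vs Weber — 14–9, Ferraro advances.
Round 3: Ferraro vs Mbeki — 18–5, Ferraro advances.
Round 4: Ferraro vs Ahmed — 15–8, Ferraro advances.
Round 5: Ferraro vs Ivanov — 14–9, Ferraro advances.
The agenda winner is Ferraro.

Ferraro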